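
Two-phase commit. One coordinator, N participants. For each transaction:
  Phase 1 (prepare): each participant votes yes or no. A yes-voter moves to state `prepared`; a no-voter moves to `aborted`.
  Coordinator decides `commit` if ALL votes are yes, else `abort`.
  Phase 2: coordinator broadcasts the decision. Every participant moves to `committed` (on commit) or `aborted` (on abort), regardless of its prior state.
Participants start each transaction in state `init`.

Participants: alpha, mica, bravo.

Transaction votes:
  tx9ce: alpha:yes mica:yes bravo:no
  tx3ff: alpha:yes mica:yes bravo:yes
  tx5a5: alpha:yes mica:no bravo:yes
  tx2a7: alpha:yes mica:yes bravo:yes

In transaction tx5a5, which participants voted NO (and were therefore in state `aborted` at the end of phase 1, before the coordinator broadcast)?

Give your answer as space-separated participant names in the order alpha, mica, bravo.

Answer: mica

Derivation:
Txn tx5a5 phase 1: alpha yes -> prepared; mica no -> aborted; bravo yes -> prepared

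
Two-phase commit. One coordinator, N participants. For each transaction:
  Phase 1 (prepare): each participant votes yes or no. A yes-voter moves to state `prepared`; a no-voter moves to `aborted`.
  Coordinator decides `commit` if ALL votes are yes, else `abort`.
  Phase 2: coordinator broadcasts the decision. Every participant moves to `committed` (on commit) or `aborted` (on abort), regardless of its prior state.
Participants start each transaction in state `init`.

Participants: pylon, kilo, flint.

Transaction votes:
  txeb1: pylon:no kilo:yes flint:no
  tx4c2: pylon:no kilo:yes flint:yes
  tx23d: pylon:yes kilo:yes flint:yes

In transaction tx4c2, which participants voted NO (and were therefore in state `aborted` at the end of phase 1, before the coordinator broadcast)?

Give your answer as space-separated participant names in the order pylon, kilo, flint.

Txn tx4c2 phase 1: pylon no -> aborted; kilo yes -> prepared; flint yes -> prepared

Answer: pylon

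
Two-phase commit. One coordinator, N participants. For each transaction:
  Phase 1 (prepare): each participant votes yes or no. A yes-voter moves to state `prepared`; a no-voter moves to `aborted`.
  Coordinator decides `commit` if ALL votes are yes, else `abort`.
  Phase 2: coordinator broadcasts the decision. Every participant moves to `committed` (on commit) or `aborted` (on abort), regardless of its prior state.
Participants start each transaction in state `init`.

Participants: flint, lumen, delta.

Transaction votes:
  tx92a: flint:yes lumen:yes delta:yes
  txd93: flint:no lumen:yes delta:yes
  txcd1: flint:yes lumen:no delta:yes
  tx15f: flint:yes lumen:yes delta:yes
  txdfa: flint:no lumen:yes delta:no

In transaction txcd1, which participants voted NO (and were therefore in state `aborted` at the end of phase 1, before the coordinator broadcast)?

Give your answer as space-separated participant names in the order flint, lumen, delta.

Answer: lumen

Derivation:
Txn txcd1 phase 1: flint yes -> prepared; lumen no -> aborted; delta yes -> prepared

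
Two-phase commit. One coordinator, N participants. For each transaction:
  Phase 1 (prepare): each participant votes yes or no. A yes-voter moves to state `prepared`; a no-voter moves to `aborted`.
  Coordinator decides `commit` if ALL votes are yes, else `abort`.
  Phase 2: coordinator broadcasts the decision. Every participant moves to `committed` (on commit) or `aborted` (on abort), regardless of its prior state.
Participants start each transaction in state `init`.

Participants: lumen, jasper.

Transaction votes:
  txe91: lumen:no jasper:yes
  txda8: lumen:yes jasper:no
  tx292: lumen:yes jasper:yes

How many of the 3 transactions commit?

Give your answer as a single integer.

Answer: 1

Derivation:
txe91: no from lumen -> abort (commits=0)
txda8: no from jasper -> abort (commits=0)
tx292: all yes -> commit (commits=1)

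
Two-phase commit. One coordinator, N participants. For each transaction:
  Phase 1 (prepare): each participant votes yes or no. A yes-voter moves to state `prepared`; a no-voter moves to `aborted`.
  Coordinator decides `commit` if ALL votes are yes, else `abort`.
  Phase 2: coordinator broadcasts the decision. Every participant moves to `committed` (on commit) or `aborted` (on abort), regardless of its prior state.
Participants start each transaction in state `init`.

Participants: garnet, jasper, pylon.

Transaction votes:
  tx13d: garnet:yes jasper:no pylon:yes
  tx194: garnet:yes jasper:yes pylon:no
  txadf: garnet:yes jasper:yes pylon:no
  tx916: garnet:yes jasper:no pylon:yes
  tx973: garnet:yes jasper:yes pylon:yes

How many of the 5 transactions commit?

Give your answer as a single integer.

Answer: 1

Derivation:
tx13d: no from jasper -> abort (commits=0)
tx194: no from pylon -> abort (commits=0)
txadf: no from pylon -> abort (commits=0)
tx916: no from jasper -> abort (commits=0)
tx973: all yes -> commit (commits=1)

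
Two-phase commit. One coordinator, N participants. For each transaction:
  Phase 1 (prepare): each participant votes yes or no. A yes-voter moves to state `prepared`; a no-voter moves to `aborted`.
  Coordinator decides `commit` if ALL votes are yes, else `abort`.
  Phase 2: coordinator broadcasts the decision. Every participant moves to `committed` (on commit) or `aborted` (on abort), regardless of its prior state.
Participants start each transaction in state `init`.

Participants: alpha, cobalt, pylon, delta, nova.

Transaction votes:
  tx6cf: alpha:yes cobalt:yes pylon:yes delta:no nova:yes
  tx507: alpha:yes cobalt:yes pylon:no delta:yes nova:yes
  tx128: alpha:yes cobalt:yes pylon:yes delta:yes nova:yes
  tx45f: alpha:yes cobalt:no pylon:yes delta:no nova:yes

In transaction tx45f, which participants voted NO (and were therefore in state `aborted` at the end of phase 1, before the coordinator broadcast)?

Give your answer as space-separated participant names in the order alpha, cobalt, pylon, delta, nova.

Txn tx45f phase 1: alpha yes -> prepared; cobalt no -> aborted; pylon yes -> prepared; delta no -> aborted; nova yes -> prepared

Answer: cobalt delta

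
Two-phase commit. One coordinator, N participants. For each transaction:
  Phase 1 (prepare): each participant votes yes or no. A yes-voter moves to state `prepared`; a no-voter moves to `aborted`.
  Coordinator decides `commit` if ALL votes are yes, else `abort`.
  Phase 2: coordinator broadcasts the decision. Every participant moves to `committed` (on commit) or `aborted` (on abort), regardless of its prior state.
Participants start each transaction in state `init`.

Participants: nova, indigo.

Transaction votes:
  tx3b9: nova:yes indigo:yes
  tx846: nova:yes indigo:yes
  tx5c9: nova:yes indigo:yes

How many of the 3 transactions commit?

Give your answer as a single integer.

Answer: 3

Derivation:
tx3b9: all yes -> commit (commits=1)
tx846: all yes -> commit (commits=2)
tx5c9: all yes -> commit (commits=3)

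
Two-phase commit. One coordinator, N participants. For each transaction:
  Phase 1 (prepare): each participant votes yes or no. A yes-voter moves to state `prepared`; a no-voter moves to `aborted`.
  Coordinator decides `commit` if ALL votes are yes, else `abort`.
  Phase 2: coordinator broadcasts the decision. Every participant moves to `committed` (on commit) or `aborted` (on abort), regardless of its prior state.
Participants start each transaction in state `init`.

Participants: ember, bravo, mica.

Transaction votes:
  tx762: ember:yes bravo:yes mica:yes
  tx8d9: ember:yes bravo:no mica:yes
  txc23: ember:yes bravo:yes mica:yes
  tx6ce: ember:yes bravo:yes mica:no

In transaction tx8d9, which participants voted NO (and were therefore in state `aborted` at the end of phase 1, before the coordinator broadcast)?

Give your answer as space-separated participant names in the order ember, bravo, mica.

Txn tx8d9 phase 1: ember yes -> prepared; bravo no -> aborted; mica yes -> prepared

Answer: bravo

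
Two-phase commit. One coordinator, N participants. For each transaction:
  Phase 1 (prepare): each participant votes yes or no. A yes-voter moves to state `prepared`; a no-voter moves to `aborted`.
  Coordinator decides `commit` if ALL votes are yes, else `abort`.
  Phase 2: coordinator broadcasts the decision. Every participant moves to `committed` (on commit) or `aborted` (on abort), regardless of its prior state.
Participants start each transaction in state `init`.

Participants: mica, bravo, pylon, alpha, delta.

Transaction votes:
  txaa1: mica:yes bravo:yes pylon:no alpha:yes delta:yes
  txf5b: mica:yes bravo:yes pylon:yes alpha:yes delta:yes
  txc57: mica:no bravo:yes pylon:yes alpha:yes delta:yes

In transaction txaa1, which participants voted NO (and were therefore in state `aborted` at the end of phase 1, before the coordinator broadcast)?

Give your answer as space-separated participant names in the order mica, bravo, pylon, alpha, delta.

Answer: pylon

Derivation:
Txn txaa1 phase 1: mica yes -> prepared; bravo yes -> prepared; pylon no -> aborted; alpha yes -> prepared; delta yes -> prepared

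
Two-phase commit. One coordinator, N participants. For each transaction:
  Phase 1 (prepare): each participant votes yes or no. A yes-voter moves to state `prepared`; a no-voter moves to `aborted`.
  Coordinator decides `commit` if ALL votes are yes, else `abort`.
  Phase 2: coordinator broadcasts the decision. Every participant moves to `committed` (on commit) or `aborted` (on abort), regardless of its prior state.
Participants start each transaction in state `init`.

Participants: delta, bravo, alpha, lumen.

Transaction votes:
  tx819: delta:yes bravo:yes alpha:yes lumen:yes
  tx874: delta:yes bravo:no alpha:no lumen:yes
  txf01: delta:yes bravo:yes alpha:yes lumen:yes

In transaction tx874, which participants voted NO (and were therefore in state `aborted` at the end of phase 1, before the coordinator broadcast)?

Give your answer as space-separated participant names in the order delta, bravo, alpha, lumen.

Answer: bravo alpha

Derivation:
Txn tx874 phase 1: delta yes -> prepared; bravo no -> aborted; alpha no -> aborted; lumen yes -> prepared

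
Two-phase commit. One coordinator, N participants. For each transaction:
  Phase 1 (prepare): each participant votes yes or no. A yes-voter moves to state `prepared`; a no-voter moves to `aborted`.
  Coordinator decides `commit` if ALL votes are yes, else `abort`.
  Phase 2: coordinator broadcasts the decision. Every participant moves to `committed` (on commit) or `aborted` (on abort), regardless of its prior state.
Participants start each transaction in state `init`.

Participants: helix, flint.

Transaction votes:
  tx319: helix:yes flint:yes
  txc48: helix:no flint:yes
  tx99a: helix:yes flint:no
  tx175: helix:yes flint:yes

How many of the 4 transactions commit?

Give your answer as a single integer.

tx319: all yes -> commit (commits=1)
txc48: no from helix -> abort (commits=1)
tx99a: no from flint -> abort (commits=1)
tx175: all yes -> commit (commits=2)

Answer: 2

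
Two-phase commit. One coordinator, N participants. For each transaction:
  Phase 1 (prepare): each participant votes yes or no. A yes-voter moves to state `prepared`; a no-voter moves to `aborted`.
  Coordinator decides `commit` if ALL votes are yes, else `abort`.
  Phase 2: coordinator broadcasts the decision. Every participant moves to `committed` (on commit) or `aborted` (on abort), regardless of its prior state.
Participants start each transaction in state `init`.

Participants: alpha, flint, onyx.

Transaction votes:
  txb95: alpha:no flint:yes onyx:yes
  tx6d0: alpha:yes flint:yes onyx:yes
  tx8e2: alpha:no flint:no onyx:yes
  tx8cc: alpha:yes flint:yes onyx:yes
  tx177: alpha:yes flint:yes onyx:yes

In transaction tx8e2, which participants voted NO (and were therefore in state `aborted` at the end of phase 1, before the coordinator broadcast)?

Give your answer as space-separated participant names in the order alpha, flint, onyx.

Txn tx8e2 phase 1: alpha no -> aborted; flint no -> aborted; onyx yes -> prepared

Answer: alpha flint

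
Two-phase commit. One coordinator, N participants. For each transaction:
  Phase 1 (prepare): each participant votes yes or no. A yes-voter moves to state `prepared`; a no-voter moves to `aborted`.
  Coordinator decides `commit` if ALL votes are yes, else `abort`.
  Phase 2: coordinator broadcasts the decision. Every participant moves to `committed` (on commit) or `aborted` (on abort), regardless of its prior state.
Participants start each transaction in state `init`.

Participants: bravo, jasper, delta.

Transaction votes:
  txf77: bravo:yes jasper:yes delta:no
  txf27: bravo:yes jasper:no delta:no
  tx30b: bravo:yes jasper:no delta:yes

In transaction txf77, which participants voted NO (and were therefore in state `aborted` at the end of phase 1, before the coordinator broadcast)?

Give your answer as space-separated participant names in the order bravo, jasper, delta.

Answer: delta

Derivation:
Txn txf77 phase 1: bravo yes -> prepared; jasper yes -> prepared; delta no -> aborted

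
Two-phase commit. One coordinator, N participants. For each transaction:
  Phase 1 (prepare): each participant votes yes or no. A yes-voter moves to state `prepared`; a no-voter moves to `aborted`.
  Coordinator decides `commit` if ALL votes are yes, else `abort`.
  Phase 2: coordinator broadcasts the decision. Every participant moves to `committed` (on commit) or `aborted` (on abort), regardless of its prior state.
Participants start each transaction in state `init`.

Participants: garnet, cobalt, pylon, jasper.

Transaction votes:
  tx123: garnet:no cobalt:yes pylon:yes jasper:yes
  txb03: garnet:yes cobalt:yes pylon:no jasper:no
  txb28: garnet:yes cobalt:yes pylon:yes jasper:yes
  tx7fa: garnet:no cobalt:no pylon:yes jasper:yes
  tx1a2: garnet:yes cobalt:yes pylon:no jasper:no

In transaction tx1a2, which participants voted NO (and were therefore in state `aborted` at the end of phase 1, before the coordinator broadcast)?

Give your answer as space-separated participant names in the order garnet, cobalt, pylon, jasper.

Answer: pylon jasper

Derivation:
Txn tx1a2 phase 1: garnet yes -> prepared; cobalt yes -> prepared; pylon no -> aborted; jasper no -> aborted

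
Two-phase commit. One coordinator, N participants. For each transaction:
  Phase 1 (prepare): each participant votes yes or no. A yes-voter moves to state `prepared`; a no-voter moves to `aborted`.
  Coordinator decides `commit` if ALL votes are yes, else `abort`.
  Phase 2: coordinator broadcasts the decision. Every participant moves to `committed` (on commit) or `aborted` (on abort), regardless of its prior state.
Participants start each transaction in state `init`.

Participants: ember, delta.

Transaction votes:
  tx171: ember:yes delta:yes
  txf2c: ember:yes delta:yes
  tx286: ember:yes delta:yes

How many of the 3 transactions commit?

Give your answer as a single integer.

tx171: all yes -> commit (commits=1)
txf2c: all yes -> commit (commits=2)
tx286: all yes -> commit (commits=3)

Answer: 3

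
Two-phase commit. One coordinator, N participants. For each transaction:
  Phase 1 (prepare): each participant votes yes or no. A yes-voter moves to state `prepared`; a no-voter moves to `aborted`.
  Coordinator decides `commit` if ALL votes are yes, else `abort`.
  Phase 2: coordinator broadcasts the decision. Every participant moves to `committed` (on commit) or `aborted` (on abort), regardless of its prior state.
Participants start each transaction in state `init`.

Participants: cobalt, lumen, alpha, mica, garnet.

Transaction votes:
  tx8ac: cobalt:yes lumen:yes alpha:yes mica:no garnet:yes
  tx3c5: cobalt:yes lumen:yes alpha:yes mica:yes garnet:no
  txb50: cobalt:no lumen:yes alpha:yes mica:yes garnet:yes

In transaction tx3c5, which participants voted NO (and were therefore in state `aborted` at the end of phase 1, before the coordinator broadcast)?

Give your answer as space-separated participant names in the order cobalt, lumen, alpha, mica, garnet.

Txn tx3c5 phase 1: cobalt yes -> prepared; lumen yes -> prepared; alpha yes -> prepared; mica yes -> prepared; garnet no -> aborted

Answer: garnet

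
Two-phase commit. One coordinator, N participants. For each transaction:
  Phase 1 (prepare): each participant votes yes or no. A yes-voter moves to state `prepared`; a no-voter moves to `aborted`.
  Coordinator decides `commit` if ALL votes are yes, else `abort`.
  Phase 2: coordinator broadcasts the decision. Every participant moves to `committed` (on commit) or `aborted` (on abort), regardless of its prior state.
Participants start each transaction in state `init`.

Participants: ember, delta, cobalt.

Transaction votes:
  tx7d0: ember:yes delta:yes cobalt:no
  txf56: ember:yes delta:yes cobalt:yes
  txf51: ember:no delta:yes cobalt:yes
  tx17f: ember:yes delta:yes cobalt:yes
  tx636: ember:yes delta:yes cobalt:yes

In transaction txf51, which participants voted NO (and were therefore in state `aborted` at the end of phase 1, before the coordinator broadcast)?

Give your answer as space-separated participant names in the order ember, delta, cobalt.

Answer: ember

Derivation:
Txn txf51 phase 1: ember no -> aborted; delta yes -> prepared; cobalt yes -> prepared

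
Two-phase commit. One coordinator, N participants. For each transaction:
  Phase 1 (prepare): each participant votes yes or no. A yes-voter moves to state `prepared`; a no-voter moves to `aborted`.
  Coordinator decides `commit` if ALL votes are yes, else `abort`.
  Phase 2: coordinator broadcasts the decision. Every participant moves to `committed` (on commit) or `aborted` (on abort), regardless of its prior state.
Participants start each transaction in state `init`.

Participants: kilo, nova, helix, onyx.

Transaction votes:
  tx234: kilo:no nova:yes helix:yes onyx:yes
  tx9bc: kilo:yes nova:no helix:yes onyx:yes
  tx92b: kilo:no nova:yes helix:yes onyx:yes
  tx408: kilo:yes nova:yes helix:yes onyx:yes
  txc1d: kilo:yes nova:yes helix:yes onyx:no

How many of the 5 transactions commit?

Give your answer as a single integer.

Answer: 1

Derivation:
tx234: no from kilo -> abort (commits=0)
tx9bc: no from nova -> abort (commits=0)
tx92b: no from kilo -> abort (commits=0)
tx408: all yes -> commit (commits=1)
txc1d: no from onyx -> abort (commits=1)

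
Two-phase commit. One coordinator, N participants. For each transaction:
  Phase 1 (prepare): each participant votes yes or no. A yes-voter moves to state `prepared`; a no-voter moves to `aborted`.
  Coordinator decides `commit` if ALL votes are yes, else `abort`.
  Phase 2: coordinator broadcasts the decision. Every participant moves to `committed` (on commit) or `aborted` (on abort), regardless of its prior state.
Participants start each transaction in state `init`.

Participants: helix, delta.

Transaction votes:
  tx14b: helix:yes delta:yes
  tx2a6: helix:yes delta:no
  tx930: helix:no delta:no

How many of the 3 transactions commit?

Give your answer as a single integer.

Answer: 1

Derivation:
tx14b: all yes -> commit (commits=1)
tx2a6: no from delta -> abort (commits=1)
tx930: no from helix, delta -> abort (commits=1)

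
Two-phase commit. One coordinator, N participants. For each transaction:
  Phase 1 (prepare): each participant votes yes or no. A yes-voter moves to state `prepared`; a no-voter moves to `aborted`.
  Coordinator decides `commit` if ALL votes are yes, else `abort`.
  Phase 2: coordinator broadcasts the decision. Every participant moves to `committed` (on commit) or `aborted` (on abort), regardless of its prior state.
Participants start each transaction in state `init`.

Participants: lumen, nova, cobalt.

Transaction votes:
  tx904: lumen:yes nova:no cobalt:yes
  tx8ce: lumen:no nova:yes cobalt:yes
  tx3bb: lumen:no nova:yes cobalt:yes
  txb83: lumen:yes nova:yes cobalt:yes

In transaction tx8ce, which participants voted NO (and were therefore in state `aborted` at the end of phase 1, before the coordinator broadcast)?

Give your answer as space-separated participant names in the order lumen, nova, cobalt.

Txn tx8ce phase 1: lumen no -> aborted; nova yes -> prepared; cobalt yes -> prepared

Answer: lumen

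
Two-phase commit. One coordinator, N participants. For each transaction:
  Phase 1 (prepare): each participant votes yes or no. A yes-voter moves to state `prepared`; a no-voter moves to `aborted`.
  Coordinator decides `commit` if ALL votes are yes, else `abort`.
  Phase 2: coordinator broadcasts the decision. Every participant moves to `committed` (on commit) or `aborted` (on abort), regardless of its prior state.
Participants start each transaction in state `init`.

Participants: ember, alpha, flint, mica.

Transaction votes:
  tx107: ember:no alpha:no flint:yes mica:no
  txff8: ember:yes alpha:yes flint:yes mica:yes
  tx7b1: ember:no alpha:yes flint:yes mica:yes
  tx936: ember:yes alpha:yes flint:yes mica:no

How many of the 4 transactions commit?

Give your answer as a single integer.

tx107: no from ember, alpha, mica -> abort (commits=0)
txff8: all yes -> commit (commits=1)
tx7b1: no from ember -> abort (commits=1)
tx936: no from mica -> abort (commits=1)

Answer: 1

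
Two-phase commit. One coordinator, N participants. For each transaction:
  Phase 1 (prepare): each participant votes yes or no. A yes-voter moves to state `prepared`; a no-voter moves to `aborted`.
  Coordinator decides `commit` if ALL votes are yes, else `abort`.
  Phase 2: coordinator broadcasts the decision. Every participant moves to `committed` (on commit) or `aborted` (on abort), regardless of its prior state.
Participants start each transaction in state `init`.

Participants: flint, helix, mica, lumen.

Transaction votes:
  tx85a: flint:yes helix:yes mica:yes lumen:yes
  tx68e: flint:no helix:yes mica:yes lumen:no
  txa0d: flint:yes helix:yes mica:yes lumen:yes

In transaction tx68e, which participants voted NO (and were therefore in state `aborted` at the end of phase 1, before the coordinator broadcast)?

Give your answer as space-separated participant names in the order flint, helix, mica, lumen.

Answer: flint lumen

Derivation:
Txn tx68e phase 1: flint no -> aborted; helix yes -> prepared; mica yes -> prepared; lumen no -> aborted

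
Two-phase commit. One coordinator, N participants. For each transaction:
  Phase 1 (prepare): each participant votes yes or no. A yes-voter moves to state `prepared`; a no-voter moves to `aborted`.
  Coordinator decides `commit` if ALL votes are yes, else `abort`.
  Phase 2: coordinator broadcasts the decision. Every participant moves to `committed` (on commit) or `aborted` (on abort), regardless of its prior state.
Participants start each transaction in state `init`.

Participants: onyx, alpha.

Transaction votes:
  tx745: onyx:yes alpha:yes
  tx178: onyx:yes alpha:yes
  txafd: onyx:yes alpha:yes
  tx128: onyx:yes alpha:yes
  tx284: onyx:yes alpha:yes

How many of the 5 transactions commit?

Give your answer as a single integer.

tx745: all yes -> commit (commits=1)
tx178: all yes -> commit (commits=2)
txafd: all yes -> commit (commits=3)
tx128: all yes -> commit (commits=4)
tx284: all yes -> commit (commits=5)

Answer: 5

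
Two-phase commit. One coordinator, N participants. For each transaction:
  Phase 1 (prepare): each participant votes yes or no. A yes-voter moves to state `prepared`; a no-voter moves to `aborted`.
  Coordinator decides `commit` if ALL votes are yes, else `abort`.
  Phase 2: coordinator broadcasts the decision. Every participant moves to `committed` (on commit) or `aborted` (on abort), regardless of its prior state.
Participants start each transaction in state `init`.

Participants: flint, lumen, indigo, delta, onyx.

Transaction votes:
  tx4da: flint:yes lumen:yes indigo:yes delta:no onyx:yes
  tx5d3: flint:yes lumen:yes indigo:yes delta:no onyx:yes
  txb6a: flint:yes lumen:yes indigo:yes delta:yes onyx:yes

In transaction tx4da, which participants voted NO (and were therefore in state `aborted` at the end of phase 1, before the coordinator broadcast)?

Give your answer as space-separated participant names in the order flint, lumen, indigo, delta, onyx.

Txn tx4da phase 1: flint yes -> prepared; lumen yes -> prepared; indigo yes -> prepared; delta no -> aborted; onyx yes -> prepared

Answer: delta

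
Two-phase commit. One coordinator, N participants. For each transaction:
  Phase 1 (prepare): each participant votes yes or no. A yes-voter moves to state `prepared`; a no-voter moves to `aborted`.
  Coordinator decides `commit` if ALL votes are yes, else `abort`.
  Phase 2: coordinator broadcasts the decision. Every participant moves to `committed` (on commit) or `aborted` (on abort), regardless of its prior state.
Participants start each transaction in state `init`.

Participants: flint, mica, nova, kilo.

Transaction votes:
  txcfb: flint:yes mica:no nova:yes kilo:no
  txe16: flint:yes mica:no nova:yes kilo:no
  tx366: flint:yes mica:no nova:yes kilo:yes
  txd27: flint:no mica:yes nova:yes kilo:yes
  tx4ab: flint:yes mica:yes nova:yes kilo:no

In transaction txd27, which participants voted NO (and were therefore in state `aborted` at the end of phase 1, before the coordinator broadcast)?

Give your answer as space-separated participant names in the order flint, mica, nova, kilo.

Answer: flint

Derivation:
Txn txd27 phase 1: flint no -> aborted; mica yes -> prepared; nova yes -> prepared; kilo yes -> prepared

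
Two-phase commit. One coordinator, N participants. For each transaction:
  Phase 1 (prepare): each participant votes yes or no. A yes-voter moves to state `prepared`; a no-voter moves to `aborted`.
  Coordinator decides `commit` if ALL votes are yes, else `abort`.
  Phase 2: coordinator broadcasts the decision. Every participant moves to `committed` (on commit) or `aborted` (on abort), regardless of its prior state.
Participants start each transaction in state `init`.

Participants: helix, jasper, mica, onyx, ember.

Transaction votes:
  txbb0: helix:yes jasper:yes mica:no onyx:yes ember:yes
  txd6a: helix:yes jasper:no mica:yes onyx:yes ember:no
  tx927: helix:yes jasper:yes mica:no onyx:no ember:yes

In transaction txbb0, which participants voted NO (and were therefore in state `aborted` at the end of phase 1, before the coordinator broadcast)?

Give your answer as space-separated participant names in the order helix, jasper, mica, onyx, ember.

Answer: mica

Derivation:
Txn txbb0 phase 1: helix yes -> prepared; jasper yes -> prepared; mica no -> aborted; onyx yes -> prepared; ember yes -> prepared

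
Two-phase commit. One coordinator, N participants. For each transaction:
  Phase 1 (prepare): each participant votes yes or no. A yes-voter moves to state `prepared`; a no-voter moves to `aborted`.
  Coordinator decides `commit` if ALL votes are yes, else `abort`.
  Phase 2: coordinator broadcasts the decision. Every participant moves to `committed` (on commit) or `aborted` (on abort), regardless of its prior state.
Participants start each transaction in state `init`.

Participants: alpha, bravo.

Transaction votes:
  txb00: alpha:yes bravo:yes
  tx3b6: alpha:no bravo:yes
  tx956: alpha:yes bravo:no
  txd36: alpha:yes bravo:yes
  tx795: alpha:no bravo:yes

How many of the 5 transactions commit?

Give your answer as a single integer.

txb00: all yes -> commit (commits=1)
tx3b6: no from alpha -> abort (commits=1)
tx956: no from bravo -> abort (commits=1)
txd36: all yes -> commit (commits=2)
tx795: no from alpha -> abort (commits=2)

Answer: 2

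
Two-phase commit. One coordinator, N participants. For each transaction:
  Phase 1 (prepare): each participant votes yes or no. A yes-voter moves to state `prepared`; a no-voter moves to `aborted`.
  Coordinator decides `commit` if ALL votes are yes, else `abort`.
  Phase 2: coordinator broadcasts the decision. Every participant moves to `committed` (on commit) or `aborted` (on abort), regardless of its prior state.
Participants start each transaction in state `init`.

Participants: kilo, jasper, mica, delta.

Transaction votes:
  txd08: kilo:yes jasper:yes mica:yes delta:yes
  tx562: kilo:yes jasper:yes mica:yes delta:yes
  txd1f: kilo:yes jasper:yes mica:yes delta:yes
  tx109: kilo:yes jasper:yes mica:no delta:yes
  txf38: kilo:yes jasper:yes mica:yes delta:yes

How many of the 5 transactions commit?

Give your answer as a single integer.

Answer: 4

Derivation:
txd08: all yes -> commit (commits=1)
tx562: all yes -> commit (commits=2)
txd1f: all yes -> commit (commits=3)
tx109: no from mica -> abort (commits=3)
txf38: all yes -> commit (commits=4)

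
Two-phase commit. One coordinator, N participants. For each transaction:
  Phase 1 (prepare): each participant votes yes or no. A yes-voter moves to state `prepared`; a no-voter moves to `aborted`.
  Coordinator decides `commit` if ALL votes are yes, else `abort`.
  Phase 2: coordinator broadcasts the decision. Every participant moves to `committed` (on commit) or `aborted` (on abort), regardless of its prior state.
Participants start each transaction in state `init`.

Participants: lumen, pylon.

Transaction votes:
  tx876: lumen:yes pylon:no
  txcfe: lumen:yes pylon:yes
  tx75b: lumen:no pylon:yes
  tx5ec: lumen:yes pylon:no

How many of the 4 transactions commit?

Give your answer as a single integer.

Answer: 1

Derivation:
tx876: no from pylon -> abort (commits=0)
txcfe: all yes -> commit (commits=1)
tx75b: no from lumen -> abort (commits=1)
tx5ec: no from pylon -> abort (commits=1)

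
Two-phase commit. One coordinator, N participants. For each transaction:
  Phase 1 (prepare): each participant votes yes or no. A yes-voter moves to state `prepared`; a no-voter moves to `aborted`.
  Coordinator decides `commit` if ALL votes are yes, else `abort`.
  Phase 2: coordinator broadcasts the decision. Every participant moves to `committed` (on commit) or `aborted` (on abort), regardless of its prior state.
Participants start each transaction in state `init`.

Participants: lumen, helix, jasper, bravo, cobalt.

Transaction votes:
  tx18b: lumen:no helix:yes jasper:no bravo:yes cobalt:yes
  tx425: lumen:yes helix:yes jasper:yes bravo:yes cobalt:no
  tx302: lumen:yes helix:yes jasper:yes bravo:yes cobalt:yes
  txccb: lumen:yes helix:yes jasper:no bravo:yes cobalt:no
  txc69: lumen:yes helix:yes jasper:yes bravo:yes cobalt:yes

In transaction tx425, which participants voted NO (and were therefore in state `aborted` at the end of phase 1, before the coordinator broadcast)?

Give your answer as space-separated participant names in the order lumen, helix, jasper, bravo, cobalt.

Txn tx425 phase 1: lumen yes -> prepared; helix yes -> prepared; jasper yes -> prepared; bravo yes -> prepared; cobalt no -> aborted

Answer: cobalt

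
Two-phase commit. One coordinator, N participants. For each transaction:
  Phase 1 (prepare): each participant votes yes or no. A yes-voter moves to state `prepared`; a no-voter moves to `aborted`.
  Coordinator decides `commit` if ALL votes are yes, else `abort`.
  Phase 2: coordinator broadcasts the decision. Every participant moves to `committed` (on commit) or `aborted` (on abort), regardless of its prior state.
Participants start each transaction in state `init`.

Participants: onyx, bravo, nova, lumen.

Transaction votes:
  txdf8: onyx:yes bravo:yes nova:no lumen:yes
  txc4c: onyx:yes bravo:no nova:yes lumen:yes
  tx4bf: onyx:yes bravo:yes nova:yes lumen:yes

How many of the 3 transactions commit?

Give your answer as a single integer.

txdf8: no from nova -> abort (commits=0)
txc4c: no from bravo -> abort (commits=0)
tx4bf: all yes -> commit (commits=1)

Answer: 1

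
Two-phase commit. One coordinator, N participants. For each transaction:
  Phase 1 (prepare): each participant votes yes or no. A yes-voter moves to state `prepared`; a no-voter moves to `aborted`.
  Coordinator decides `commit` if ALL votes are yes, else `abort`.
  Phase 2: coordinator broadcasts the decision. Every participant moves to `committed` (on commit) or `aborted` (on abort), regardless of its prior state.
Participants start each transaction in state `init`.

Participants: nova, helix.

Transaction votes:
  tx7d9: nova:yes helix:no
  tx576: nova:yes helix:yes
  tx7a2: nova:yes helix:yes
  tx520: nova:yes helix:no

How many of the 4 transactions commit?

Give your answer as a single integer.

tx7d9: no from helix -> abort (commits=0)
tx576: all yes -> commit (commits=1)
tx7a2: all yes -> commit (commits=2)
tx520: no from helix -> abort (commits=2)

Answer: 2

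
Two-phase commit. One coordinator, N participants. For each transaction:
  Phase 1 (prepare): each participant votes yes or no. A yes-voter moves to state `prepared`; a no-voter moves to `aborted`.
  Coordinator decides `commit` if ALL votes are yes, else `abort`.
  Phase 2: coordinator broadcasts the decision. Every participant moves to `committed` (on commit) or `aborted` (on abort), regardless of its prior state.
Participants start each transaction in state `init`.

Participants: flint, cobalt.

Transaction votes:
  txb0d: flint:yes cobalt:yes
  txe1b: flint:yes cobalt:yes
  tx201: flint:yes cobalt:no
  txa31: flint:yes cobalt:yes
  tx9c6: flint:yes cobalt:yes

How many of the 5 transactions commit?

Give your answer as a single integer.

Answer: 4

Derivation:
txb0d: all yes -> commit (commits=1)
txe1b: all yes -> commit (commits=2)
tx201: no from cobalt -> abort (commits=2)
txa31: all yes -> commit (commits=3)
tx9c6: all yes -> commit (commits=4)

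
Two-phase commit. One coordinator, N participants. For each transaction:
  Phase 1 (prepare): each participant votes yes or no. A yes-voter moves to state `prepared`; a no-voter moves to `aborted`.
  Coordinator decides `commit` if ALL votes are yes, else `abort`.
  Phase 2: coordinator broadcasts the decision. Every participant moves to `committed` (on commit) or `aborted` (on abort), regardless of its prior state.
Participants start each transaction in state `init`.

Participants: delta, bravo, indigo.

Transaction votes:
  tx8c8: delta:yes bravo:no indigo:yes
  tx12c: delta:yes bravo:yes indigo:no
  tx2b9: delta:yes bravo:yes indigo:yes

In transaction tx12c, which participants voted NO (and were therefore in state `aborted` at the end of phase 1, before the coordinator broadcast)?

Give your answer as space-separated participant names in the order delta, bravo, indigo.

Answer: indigo

Derivation:
Txn tx12c phase 1: delta yes -> prepared; bravo yes -> prepared; indigo no -> aborted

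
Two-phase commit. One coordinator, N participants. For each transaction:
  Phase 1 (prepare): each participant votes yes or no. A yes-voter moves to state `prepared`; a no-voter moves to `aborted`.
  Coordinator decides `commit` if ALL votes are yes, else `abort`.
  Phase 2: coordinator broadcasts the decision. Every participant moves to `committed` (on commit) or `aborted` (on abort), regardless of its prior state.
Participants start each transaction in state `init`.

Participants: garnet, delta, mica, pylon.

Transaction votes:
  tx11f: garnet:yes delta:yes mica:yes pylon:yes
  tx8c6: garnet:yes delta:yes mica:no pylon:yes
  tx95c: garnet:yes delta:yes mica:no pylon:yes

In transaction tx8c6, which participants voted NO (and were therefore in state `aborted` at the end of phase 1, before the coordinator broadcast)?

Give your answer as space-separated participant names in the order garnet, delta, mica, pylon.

Answer: mica

Derivation:
Txn tx8c6 phase 1: garnet yes -> prepared; delta yes -> prepared; mica no -> aborted; pylon yes -> prepared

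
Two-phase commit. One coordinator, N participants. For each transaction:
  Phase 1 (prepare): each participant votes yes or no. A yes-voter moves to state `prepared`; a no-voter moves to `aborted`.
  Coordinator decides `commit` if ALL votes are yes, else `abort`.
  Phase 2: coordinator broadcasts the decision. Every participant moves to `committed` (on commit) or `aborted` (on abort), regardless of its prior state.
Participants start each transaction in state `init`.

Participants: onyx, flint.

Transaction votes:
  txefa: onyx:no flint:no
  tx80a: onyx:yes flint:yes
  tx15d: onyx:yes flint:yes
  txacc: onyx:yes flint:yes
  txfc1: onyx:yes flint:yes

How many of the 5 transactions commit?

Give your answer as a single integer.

txefa: no from onyx, flint -> abort (commits=0)
tx80a: all yes -> commit (commits=1)
tx15d: all yes -> commit (commits=2)
txacc: all yes -> commit (commits=3)
txfc1: all yes -> commit (commits=4)

Answer: 4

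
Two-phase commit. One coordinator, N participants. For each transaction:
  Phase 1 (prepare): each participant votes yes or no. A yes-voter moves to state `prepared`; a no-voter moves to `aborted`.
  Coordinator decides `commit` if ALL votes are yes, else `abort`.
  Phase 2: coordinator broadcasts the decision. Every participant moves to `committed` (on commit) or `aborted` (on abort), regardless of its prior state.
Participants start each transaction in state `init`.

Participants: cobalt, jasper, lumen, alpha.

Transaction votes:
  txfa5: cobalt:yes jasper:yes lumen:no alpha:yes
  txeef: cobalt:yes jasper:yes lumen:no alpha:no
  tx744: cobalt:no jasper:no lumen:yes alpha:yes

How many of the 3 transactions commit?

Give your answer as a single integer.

txfa5: no from lumen -> abort (commits=0)
txeef: no from lumen, alpha -> abort (commits=0)
tx744: no from cobalt, jasper -> abort (commits=0)

Answer: 0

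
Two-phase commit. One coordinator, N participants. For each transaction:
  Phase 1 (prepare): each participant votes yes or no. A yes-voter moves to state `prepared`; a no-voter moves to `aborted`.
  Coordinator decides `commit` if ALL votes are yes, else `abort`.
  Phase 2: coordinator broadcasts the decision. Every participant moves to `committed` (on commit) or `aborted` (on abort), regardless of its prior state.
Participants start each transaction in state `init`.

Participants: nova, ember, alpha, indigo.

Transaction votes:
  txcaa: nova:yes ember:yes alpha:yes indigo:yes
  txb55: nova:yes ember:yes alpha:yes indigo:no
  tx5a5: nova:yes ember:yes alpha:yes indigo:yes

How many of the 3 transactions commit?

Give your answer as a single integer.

Answer: 2

Derivation:
txcaa: all yes -> commit (commits=1)
txb55: no from indigo -> abort (commits=1)
tx5a5: all yes -> commit (commits=2)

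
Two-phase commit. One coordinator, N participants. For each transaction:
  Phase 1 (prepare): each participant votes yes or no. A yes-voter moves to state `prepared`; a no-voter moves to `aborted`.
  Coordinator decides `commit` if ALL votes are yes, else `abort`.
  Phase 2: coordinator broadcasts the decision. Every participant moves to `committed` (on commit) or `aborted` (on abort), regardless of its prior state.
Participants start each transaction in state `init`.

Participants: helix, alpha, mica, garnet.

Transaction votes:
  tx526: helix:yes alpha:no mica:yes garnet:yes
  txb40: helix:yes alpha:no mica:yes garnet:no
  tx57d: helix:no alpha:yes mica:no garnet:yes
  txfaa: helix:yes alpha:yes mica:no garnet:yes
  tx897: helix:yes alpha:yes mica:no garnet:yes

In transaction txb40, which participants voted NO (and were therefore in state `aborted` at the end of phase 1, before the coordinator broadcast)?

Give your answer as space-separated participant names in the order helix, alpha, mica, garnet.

Answer: alpha garnet

Derivation:
Txn txb40 phase 1: helix yes -> prepared; alpha no -> aborted; mica yes -> prepared; garnet no -> aborted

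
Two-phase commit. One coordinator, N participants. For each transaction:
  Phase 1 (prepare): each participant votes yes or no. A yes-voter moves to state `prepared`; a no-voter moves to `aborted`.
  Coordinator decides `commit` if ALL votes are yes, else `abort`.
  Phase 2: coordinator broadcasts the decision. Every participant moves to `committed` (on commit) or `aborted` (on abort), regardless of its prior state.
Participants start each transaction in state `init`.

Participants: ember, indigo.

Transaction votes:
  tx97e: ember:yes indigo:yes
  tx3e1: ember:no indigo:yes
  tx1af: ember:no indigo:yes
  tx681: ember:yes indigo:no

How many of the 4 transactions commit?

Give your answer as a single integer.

Answer: 1

Derivation:
tx97e: all yes -> commit (commits=1)
tx3e1: no from ember -> abort (commits=1)
tx1af: no from ember -> abort (commits=1)
tx681: no from indigo -> abort (commits=1)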